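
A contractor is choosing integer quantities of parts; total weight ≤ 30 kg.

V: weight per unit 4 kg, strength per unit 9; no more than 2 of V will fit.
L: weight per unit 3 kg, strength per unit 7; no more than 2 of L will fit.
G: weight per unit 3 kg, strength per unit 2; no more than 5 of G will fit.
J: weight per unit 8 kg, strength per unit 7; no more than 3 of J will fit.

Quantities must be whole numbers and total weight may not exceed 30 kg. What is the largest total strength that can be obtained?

46

2×V, 2×L, 2×G, and 1×J: weight 28 ≤ 30, strength 2·9 + 2·7 + 2·2 + 1·7 = 43.
2×V, 2×L, and 2×J: weight 30 ≤ 30, strength 2·9 + 2·7 + 2·7 = 46.
Best is 46.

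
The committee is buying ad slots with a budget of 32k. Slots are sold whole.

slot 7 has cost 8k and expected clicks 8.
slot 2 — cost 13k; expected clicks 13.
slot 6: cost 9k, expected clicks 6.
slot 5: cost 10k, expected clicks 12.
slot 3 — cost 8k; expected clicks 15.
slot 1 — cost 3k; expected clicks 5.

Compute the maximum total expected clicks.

41

Allowing fractional choices, the relaxed optimum would be about 43.0, but ad slots are indivisible.
slot 7 + slot 5 + slot 3 + slot 1: cost 8 + 10 + 8 + 3 = 29 ≤ 32, expected clicks 8 + 12 + 15 + 5 = 40.
slot 7 + slot 2 + slot 3 + slot 1: cost 8 + 13 + 8 + 3 = 32 ≤ 32, expected clicks 8 + 13 + 15 + 5 = 41.
Best is slot 7, slot 2, slot 3, and slot 1 with total expected clicks 41.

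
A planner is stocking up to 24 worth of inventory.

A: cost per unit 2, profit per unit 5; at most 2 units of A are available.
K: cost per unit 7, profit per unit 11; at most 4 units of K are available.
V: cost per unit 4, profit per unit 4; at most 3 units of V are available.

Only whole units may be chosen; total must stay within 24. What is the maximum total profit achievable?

This is a bounded integer knapsack.
1×A and 3×K: cost 23 ≤ 24, profit 1·5 + 3·11 = 38.
2×A, 2×K, and 1×V: cost 22 ≤ 24, profit 2·5 + 2·11 + 1·4 = 36.
Best is 38.

38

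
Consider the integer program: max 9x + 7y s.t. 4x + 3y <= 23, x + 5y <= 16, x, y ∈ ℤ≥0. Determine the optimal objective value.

Relaxing integrality, the LP optimum is 52.35 at (x,y) = (3.94, 2.41), which is not an integer point.
(x,y)=(5,1): 4·5+3·1=23≤23, 1·5+5·1=10≤16, objective 52.
(x,y)=(4,2): 4·4+3·2=22≤23, 1·4+5·2=14≤16, objective 50.
(x,y)=(5,0): 4·5+3·0=20≤23, 1·5+5·0=5≤16, objective 45.
The best lattice point is (5,1), giving 52.

52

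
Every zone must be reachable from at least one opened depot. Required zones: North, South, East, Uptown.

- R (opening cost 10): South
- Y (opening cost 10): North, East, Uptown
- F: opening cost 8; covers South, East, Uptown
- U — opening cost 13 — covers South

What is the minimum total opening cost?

18

Choose Y and F: together they cover North, South, East, Uptown — every zone.
Total opening cost: 10 + 8 = 18.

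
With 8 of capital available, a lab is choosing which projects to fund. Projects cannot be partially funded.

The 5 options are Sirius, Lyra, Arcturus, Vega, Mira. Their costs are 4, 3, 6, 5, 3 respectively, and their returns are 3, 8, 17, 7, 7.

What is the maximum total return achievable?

Treat it as a binary knapsack problem.
Allowing fractional choices, the relaxed optimum would be about 22.3, but projects are indivisible.
Lyra + Mira: cost 3 + 3 = 6 ≤ 8, return 8 + 7 = 15.
Arcturus: cost 6 ≤ 8, return 17.
Best is Arcturus with total return 17.

17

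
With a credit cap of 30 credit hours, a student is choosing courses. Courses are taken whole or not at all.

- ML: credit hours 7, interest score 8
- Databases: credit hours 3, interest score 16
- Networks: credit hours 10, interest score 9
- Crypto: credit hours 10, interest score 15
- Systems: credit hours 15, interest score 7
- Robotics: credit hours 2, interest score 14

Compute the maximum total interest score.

54

Take Databases, Networks, Crypto, and Robotics: credit hours 3 + 10 + 10 + 2 = 25 ≤ 30, interest score 16 + 9 + 15 + 14 = 54.
No other feasible combination does better.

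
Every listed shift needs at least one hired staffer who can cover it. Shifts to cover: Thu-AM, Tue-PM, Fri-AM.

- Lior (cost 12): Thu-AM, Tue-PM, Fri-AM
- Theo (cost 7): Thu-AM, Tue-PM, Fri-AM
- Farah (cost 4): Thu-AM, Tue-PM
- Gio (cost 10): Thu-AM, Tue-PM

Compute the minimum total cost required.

The greedy cost-per-new-shift heuristic would pick Farah and Theo for 11, but a cheaper cover exists.
Theo alone covers Thu-AM, Tue-PM, Fri-AM — every shift.
Total cost: 7.
No cover costs less than 7.

7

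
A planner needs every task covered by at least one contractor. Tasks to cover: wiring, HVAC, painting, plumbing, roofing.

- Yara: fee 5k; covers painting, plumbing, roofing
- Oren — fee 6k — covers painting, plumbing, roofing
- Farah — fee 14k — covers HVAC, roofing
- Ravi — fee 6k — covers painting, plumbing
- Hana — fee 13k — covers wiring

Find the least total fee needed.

32

Choose Yara, Farah, and Hana: together they cover wiring, HVAC, painting, plumbing, roofing — every task.
Total fee: 5 + 14 + 13 = 32.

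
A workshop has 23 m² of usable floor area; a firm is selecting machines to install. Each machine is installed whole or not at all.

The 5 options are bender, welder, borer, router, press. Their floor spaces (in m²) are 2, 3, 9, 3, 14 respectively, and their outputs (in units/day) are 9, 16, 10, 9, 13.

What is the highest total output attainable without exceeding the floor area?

This is a 0-1 knapsack instance.
Take bender, welder, router, and press: floor space 2 + 3 + 3 + 14 = 22 ≤ 23, output 9 + 16 + 9 + 13 = 47.
No other feasible combination does better.

47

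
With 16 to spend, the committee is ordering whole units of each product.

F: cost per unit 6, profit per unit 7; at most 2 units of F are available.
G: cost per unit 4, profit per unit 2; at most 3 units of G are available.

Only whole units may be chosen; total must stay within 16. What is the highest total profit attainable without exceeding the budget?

This is a bounded integer knapsack.
2×F: cost 12 ≤ 16, profit 2·7 = 14.
2×F and 1×G: cost 16 ≤ 16, profit 2·7 + 1·2 = 16.
Best is 16.

16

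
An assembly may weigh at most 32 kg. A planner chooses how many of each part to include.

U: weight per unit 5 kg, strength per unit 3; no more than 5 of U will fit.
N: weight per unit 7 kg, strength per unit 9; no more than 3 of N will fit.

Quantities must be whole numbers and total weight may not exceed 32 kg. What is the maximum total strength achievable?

1×U and 3×N: weight 26 ≤ 32, strength 1·3 + 3·9 = 30.
2×U and 3×N: weight 31 ≤ 32, strength 2·3 + 3·9 = 33.
Best is 33.

33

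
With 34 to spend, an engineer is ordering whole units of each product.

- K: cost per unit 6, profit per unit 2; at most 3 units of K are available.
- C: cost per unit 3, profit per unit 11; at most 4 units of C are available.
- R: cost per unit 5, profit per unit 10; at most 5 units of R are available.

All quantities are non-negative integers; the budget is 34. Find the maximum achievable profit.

This is a bounded integer knapsack.
C has the best ratio (11/3); taking only C gives at most 4×11 = 44 (stopped by the supply cap of 4).
Mixing does better — 4×C and 4×R: cost 32 ≤ 34, profit 4·11 + 4·10 = 84.

84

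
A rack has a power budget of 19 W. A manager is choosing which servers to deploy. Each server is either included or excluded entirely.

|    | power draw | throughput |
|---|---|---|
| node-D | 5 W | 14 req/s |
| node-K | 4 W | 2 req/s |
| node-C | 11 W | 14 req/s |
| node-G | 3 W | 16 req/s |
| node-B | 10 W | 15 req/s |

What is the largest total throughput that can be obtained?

45

Allowing fractional choices, the relaxed optimum would be about 46.3, but servers are indivisible.
node-D + node-C + node-G: power draw 5 + 11 + 3 = 19 ≤ 19, throughput 14 + 14 + 16 = 44.
node-D + node-G + node-B: power draw 5 + 3 + 10 = 18 ≤ 19, throughput 14 + 16 + 15 = 45.
Best is node-D, node-G, and node-B with total throughput 45.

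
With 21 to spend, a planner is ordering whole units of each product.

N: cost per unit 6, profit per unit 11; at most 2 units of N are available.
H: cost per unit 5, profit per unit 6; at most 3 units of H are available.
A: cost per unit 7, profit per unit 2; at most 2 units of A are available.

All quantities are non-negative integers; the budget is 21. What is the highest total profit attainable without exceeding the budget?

N has the best ratio (11/6); taking only N gives at most 2×11 = 22 (stopped by the supply cap of 2).
Mixing does better — 1×N and 3×H: cost 21 ≤ 21, profit 1·11 + 3·6 = 29.

29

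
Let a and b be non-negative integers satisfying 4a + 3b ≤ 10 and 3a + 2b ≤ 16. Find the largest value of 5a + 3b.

11

The continuous relaxation peaks at (2.5, 0) with value 12.50; rounding to a feasible lattice point costs some objective.
(a,b)=(1,2): 4·1+3·2=10≤10, 3·1+2·2=7≤16, objective 11.
(a,b)=(2,0): 4·2+3·0=8≤10, 3·2+2·0=6≤16, objective 10.
(a,b)=(0,3): 4·0+3·3=9≤10, 3·0+2·3=6≤16, objective 9.
Maximum is 11 at (a,b)=(1,2).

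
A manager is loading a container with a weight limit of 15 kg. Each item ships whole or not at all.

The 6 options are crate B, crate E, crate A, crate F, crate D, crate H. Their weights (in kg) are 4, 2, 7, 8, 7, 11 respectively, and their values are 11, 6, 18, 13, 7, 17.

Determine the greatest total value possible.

Allowing fractional choices, the relaxed optimum would be about 38.2, but items are indivisible.
crate B + crate E + crate F: weight 4 + 2 + 8 = 14 ≤ 15, value 11 + 6 + 13 = 30.
crate B + crate E + crate A: weight 4 + 2 + 7 = 13 ≤ 15, value 11 + 6 + 18 = 35.
crate A + crate F: weight 7 + 8 = 15 ≤ 15, value 18 + 13 = 31.
Best is crate B, crate E, and crate A with total value 35.

35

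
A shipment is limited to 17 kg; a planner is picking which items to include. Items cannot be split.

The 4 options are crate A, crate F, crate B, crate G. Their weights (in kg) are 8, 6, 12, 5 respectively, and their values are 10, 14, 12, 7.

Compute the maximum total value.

crate B + crate G: weight 12 + 5 = 17 ≤ 17, value 12 + 7 = 19.
crate F + crate G: weight 6 + 5 = 11 ≤ 17, value 14 + 7 = 21.
crate A + crate F: weight 8 + 6 = 14 ≤ 17, value 10 + 14 = 24.
Best is crate A and crate F with total value 24.

24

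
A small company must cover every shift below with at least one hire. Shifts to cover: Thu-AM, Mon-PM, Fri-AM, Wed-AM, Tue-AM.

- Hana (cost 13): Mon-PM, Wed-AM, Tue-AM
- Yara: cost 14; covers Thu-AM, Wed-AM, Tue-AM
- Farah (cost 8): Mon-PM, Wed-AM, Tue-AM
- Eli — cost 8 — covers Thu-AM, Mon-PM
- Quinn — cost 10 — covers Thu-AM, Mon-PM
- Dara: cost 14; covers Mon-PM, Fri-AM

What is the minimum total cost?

The greedy cost-per-new-shift heuristic would pick Farah, Eli, and Dara for 30, but a cheaper cover exists.
Choose Yara and Dara: together they cover Thu-AM, Mon-PM, Fri-AM, Wed-AM, Tue-AM — every shift.
Total cost: 14 + 14 = 28.
No cover costs less than 28.

28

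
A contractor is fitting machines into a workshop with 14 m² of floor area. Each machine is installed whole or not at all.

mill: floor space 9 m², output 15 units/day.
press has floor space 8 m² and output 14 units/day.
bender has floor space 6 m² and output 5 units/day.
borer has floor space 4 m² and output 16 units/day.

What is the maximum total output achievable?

This is an integer program with binary decision variables.
Allowing fractional choices, the relaxed optimum would be about 33.3, but machines are indivisible.
mill + borer: floor space 9 + 4 = 13 ≤ 14, output 15 + 16 = 31.
press + borer: floor space 8 + 4 = 12 ≤ 14, output 14 + 16 = 30.
bender + borer: floor space 6 + 4 = 10 ≤ 14, output 5 + 16 = 21.
Best is mill and borer with total output 31.

31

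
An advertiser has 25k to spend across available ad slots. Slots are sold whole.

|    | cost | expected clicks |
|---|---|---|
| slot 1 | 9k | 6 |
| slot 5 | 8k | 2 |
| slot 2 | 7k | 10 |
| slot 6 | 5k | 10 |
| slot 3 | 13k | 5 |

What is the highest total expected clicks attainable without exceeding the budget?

26

This is an integer program with binary decision variables.
slot 5 + slot 2 + slot 6: cost 8 + 7 + 5 = 20 ≤ 25, expected clicks 2 + 10 + 10 = 22.
slot 1 + slot 2 + slot 6: cost 9 + 7 + 5 = 21 ≤ 25, expected clicks 6 + 10 + 10 = 26.
slot 2 + slot 6 + slot 3: cost 7 + 5 + 13 = 25 ≤ 25, expected clicks 10 + 10 + 5 = 25.
Best is slot 1, slot 2, and slot 6 with total expected clicks 26.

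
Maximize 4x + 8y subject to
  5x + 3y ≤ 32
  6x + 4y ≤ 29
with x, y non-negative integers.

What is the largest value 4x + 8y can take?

(x,y)=(0,7): 5·0+3·7=21≤32, 6·0+4·7=28≤29, objective 56.
(x,y)=(0,6): 5·0+3·6=18≤32, 6·0+4·6=24≤29, objective 48.
No feasible integer point exceeds 56.

56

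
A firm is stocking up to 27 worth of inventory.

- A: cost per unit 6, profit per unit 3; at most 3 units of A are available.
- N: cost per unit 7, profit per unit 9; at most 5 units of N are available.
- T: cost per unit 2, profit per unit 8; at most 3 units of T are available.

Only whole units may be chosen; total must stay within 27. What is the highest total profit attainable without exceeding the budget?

51

1×A, 2×N, and 3×T: cost 26 ≤ 27, profit 1·3 + 2·9 + 3·8 = 45.
3×N and 3×T: cost 27 ≤ 27, profit 3·9 + 3·8 = 51.
Best is 51.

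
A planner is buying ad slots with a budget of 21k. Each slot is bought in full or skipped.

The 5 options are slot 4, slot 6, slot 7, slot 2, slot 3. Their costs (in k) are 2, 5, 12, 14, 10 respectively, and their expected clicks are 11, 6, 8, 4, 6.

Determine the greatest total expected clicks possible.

25

Allowing fractional choices, the relaxed optimum would be about 26.2, but ad slots are indivisible.
slot 4 + slot 6 + slot 7: cost 2 + 5 + 12 = 19 ≤ 21, expected clicks 11 + 6 + 8 = 25.
slot 4 + slot 6 + slot 2: cost 2 + 5 + 14 = 21 ≤ 21, expected clicks 11 + 6 + 4 = 21.
slot 4 + slot 6 + slot 3: cost 2 + 5 + 10 = 17 ≤ 21, expected clicks 11 + 6 + 6 = 23.
Best is slot 4, slot 6, and slot 7 with total expected clicks 25.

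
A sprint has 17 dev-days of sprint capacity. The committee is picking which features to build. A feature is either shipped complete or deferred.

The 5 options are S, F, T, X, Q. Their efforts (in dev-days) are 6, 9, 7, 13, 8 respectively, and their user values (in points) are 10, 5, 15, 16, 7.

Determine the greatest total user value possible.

F + T: effort 9 + 7 = 16 ≤ 17, user value 5 + 15 = 20.
S + T: effort 6 + 7 = 13 ≤ 17, user value 10 + 15 = 25.
T + Q: effort 7 + 8 = 15 ≤ 17, user value 15 + 7 = 22.
Best is S and T with total user value 25.

25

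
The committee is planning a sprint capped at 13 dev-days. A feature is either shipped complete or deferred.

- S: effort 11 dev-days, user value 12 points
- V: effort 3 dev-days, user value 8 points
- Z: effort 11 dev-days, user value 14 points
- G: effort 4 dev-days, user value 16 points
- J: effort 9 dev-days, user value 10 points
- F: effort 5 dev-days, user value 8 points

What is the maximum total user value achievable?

This is an integer program with binary decision variables.
G + J: effort 4 + 9 = 13 ≤ 13, user value 16 + 10 = 26.
V + G + F: effort 3 + 4 + 5 = 12 ≤ 13, user value 8 + 16 + 8 = 32.
Best is V, G, and F with total user value 32.

32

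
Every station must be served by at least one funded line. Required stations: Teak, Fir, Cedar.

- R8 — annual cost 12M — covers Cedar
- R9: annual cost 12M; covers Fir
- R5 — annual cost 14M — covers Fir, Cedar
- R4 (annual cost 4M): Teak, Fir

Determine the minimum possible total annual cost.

16

Choose R8 and R4: together they cover Teak, Fir, Cedar — every station.
Total annual cost: 12 + 4 = 16.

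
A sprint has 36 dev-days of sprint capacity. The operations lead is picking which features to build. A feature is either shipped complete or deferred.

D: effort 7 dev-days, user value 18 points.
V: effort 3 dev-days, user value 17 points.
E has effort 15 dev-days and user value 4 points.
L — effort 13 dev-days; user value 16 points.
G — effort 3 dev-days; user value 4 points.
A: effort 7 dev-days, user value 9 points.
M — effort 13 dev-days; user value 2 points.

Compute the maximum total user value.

D + V + L + G: effort 7 + 3 + 13 + 3 = 26 ≤ 36, user value 18 + 17 + 16 + 4 = 55.
D + V + L + G + A: effort 7 + 3 + 13 + 3 + 7 = 33 ≤ 36, user value 18 + 17 + 16 + 4 + 9 = 64.
D + V + L + A: effort 7 + 3 + 13 + 7 = 30 ≤ 36, user value 18 + 17 + 16 + 9 = 60.
Best is D, V, L, G, and A with total user value 64.

64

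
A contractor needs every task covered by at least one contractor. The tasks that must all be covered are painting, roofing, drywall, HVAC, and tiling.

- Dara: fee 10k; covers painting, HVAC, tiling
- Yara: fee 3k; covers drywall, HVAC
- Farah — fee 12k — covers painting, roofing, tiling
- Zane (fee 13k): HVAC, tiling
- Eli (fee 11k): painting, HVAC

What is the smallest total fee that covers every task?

Choose Yara and Farah: together they cover painting, roofing, drywall, HVAC, tiling — every task.
Total fee: 3 + 12 = 15.
No cover costs less than 15.

15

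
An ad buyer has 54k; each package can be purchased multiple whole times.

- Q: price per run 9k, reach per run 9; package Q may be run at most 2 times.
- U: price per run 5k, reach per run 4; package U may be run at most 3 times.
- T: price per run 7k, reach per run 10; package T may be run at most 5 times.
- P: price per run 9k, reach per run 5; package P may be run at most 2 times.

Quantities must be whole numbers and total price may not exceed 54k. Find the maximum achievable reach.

T has the best ratio (10/7); taking only T gives at most 5×10 = 50 (stopped by the supply cap of 5).
Mixing does better — 2×Q and 5×T: price 53 ≤ 54, reach 2·9 + 5·10 = 68.

68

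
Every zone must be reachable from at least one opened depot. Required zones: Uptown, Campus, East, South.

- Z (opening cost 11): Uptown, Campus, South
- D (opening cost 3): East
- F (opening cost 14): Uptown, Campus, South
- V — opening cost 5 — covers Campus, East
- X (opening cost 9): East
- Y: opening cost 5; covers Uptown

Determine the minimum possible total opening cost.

Choose Z and D: together they cover Uptown, Campus, East, South — every zone.
Total opening cost: 11 + 3 = 14.

14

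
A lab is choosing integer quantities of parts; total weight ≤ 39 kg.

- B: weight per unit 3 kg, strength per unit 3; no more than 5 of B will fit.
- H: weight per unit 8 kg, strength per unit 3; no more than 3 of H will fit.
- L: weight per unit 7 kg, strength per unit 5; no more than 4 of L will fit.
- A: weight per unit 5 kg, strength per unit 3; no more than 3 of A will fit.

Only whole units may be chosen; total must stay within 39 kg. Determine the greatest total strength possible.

31

This is a bounded integer knapsack.
B has the best ratio (3/3); taking only B gives at most 5×3 = 15 (stopped by the supply cap of 5).
Mixing does better — 5×B, 2×L, and 2×A: weight 39 ≤ 39, strength 5·3 + 2·5 + 2·3 = 31.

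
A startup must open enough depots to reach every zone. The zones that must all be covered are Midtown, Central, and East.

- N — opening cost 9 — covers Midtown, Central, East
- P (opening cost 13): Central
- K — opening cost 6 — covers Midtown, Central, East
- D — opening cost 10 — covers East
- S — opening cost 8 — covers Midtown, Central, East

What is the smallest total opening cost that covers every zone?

6

This is an integer covering problem.
K alone covers Midtown, Central, East — every zone.
Total opening cost: 6.
No cover costs less than 6.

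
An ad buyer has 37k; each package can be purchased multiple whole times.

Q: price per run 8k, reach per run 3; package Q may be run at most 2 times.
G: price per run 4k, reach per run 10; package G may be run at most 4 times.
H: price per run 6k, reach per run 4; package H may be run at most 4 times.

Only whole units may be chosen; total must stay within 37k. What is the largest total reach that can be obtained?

G has the best ratio (10/4); taking only G gives at most 4×10 = 40 (stopped by the supply cap of 4).
Mixing does better — 4×G and 3×H: price 34 ≤ 37, reach 4·10 + 3·4 = 52.

52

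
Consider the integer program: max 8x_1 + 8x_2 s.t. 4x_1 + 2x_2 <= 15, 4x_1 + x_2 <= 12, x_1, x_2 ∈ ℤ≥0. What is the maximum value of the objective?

Relaxing integrality, the LP optimum is 60.00 at (x_1,x_2) = (0, 7.5), which is not an integer point.
(x_1,x_2)=(0,7): 4·0+2·7=14≤15, 4·0+1·7=7≤12, objective 56.
(x_1,x_2)=(0,6): 4·0+2·6=12≤15, 4·0+1·6=6≤12, objective 48.
No feasible integer point exceeds 56.

56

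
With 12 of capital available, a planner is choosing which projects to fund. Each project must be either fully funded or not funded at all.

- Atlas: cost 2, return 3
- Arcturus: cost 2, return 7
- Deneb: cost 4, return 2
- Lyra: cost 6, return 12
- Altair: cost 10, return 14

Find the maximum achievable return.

This is an integer program with binary decision variables.
Allowing fractional choices, the relaxed optimum would be about 24.8, but projects are indivisible.
Arcturus + Deneb + Lyra: cost 2 + 4 + 6 = 12 ≤ 12, return 7 + 2 + 12 = 21.
Atlas + Arcturus + Lyra: cost 2 + 2 + 6 = 10 ≤ 12, return 3 + 7 + 12 = 22.
Arcturus + Altair: cost 2 + 10 = 12 ≤ 12, return 7 + 14 = 21.
Best is Atlas, Arcturus, and Lyra with total return 22.

22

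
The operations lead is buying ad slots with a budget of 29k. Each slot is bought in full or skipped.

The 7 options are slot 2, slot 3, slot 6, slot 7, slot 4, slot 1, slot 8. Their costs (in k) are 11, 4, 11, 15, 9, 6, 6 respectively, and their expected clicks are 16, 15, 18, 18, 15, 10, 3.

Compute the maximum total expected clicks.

Take slot 2, slot 3, and slot 6: cost 11 + 4 + 11 = 26 ≤ 29, expected clicks 16 + 15 + 18 = 49.
No other feasible combination does better.

49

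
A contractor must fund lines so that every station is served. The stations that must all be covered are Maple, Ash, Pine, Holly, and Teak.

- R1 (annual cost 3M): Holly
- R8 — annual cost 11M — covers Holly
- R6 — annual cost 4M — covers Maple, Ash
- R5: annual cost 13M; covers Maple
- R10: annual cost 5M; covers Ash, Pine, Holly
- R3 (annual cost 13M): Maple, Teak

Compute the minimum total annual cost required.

18

This is a weighted set-cover instance.
Choose R10 and R3: together they cover Maple, Ash, Pine, Holly, Teak — every station.
Total annual cost: 5 + 13 = 18.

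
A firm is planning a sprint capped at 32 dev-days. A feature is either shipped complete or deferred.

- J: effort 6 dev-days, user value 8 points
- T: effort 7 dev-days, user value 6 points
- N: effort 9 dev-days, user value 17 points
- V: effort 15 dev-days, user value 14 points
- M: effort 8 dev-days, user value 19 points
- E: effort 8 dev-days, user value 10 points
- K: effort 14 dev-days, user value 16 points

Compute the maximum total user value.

54

Take J, N, M, and E: effort 6 + 9 + 8 + 8 = 31 ≤ 32, user value 8 + 17 + 19 + 10 = 54.
No other feasible combination does better.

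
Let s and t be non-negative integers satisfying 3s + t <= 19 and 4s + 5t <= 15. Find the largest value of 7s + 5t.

(s,t)=(3,0): 3·3+1·0=9≤19, 4·3+5·0=12≤15, objective 21.
(s,t)=(2,1): 3·2+1·1=7≤19, 4·2+5·1=13≤15, objective 19.
Maximum is 21 at (s,t)=(3,0).

21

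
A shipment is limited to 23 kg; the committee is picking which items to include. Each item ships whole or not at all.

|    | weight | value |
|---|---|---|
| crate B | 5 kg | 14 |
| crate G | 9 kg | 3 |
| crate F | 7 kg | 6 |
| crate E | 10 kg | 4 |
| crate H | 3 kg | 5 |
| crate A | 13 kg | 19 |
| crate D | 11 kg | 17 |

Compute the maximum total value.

crate B + crate F + crate D: weight 5 + 7 + 11 = 23 ≤ 23, value 14 + 6 + 17 = 37.
crate B + crate H + crate D: weight 5 + 3 + 11 = 19 ≤ 23, value 14 + 5 + 17 = 36.
crate B + crate H + crate A: weight 5 + 3 + 13 = 21 ≤ 23, value 14 + 5 + 19 = 38.
Best is crate B, crate H, and crate A with total value 38.

38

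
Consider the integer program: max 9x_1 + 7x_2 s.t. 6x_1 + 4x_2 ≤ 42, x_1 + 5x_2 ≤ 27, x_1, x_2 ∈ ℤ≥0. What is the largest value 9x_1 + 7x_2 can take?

The continuous relaxation peaks at (3.92, 4.62) with value 67.62; rounding to a feasible lattice point costs some objective.
(x_1,x_2)=(5,3): 6·5+4·3=42≤42, 1·5+5·3=20≤27, objective 66.
(x_1,x_2)=(4,4): 6·4+4·4=40≤42, 1·4+5·4=24≤27, objective 64.
(x_1,x_2)=(5,2): 6·5+4·2=38≤42, 1·5+5·2=15≤27, objective 59.
(x_1,x_2)=(4,3): 6·4+4·3=36≤42, 1·4+5·3=19≤27, objective 57.
The best lattice point is (5,3), giving 66.

66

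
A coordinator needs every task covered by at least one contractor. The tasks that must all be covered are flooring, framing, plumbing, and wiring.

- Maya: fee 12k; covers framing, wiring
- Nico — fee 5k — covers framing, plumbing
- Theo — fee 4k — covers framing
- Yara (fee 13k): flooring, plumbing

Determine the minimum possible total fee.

25

Choose Maya and Yara: together they cover flooring, framing, plumbing, wiring — every task.
Total fee: 12 + 13 = 25.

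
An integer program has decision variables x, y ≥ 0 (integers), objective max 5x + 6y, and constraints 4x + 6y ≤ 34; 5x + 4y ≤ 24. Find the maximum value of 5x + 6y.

(x,y)=(0,5): 4·0+6·5=30≤34, 5·0+4·5=20≤24, objective 30.
(x,y)=(1,4): 4·1+6·4=28≤34, 5·1+4·4=21≤24, objective 29.
(x,y)=(0,4): 4·0+6·4=24≤34, 5·0+4·4=16≤24, objective 24.
Maximum is 30 at (x,y)=(0,5).

30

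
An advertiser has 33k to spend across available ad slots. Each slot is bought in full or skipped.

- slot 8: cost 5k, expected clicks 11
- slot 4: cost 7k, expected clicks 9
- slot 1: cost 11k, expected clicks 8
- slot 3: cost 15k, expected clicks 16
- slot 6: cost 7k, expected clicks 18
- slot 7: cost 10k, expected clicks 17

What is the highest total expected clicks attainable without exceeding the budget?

Treat it as a binary knapsack problem.
Allowing fractional choices, the relaxed optimum would be about 59.3, but ad slots are indivisible.
slot 8 + slot 1 + slot 6 + slot 7: cost 5 + 11 + 7 + 10 = 33 ≤ 33, expected clicks 11 + 8 + 18 + 17 = 54.
slot 8 + slot 4 + slot 6 + slot 7: cost 5 + 7 + 7 + 10 = 29 ≤ 33, expected clicks 11 + 9 + 18 + 17 = 55.
slot 3 + slot 6 + slot 7: cost 15 + 7 + 10 = 32 ≤ 33, expected clicks 16 + 18 + 17 = 51.
Best is slot 8, slot 4, slot 6, and slot 7 with total expected clicks 55.

55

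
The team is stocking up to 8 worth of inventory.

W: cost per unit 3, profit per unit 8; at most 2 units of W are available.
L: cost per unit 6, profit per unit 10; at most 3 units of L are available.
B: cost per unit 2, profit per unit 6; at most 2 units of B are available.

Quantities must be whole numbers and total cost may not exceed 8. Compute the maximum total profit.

22

B has the best ratio (6/2); taking only B gives at most 2×6 = 12 (stopped by the supply cap of 2).
Mixing does better — 2×W and 1×B: cost 8 ≤ 8, profit 2·8 + 1·6 = 22.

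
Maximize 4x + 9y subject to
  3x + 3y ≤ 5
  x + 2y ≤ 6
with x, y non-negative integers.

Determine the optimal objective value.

9

Relaxing integrality, the LP optimum is 15.00 at (x,y) = (0, 1.67), which is not an integer point.
(x,y)=(0,1): 3·0+3·1=3≤5, 1·0+2·1=2≤6, objective 9.
(x,y)=(1,0): 3·1+3·0=3≤5, 1·1+2·0=1≤6, objective 4.
(x,y)=(0,0): 3·0+3·0=0≤5, 1·0+2·0=0≤6, objective 0.
No feasible integer point exceeds 9.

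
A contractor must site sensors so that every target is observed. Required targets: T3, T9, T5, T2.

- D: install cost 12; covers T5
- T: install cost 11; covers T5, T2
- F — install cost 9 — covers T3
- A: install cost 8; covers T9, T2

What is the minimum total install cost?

Choose T, F, and A: together they cover T3, T9, T5, T2 — every target.
Total install cost: 11 + 9 + 8 = 28.
No cover costs less than 28.

28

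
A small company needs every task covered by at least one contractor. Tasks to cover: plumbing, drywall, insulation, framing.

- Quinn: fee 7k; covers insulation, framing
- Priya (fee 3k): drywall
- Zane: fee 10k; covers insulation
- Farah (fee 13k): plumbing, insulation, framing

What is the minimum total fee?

16

This is a weighted set-cover instance.
The greedy cost-per-new-task heuristic would pick Priya, Quinn, and Farah for 23, but a cheaper cover exists.
Choose Priya and Farah: together they cover plumbing, drywall, insulation, framing — every task.
Total fee: 3 + 13 = 16.
No cover costs less than 16.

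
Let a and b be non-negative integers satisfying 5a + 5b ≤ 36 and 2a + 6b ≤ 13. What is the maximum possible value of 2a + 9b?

18

The continuous relaxation peaks at (0, 2.17) with value 19.50; rounding to a feasible lattice point costs some objective.
(a,b)=(0,2): 5·0+5·2=10≤36, 2·0+6·2=12≤13, objective 18.
(a,b)=(1,1): 5·1+5·1=10≤36, 2·1+6·1=8≤13, objective 11.
The best lattice point is (0,2), giving 18.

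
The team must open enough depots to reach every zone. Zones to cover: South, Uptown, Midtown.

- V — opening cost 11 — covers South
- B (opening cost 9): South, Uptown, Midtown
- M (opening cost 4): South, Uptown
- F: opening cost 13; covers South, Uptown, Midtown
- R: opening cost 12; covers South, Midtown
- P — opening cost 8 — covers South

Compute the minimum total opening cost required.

B alone covers South, Uptown, Midtown — every zone.
Total opening cost: 9.

9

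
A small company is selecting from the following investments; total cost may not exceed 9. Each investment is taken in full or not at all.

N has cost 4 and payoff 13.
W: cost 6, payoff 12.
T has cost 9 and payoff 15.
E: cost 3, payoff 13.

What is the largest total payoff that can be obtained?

Allowing fractional choices, the relaxed optimum would be about 30.0, but investments are indivisible.
T: cost 9 ≤ 9, payoff 15.
N + E: cost 4 + 3 = 7 ≤ 9, payoff 13 + 13 = 26.
W + E: cost 6 + 3 = 9 ≤ 9, payoff 12 + 13 = 25.
Best is N and E with total payoff 26.

26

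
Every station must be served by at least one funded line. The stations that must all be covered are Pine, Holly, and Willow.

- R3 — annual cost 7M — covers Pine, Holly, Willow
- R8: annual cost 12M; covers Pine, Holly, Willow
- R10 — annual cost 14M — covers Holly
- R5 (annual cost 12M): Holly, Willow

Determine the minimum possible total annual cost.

R3 alone covers Pine, Holly, Willow — every station.
Total annual cost: 7.
No cover costs less than 7.

7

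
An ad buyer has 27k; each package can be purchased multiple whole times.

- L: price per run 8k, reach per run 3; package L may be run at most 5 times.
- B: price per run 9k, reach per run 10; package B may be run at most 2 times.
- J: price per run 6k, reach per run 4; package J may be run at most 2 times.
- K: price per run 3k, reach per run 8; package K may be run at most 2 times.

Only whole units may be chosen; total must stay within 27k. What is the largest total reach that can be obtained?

1×B, 2×J, and 2×K: price 27 ≤ 27, reach 1·10 + 2·4 + 2·8 = 34.
2×B and 2×K: price 24 ≤ 27, reach 2·10 + 2·8 = 36.
Best is 36.

36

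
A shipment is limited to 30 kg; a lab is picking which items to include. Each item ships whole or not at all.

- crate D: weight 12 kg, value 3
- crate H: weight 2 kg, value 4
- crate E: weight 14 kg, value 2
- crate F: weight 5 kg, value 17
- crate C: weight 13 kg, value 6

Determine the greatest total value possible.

Allowing fractional choices, the relaxed optimum would be about 29.5, but items are indivisible.
crate D + crate H + crate F: weight 12 + 2 + 5 = 19 ≤ 30, value 3 + 4 + 17 = 24.
crate H + crate F + crate C: weight 2 + 5 + 13 = 20 ≤ 30, value 4 + 17 + 6 = 27.
crate D + crate F + crate C: weight 12 + 5 + 13 = 30 ≤ 30, value 3 + 17 + 6 = 26.
Best is crate H, crate F, and crate C with total value 27.

27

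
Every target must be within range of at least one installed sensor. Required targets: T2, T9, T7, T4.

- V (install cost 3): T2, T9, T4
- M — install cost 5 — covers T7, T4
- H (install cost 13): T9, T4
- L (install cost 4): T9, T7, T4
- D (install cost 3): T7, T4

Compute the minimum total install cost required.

This is an integer covering problem.
Choose V and D: together they cover T2, T9, T7, T4 — every target.
Total install cost: 3 + 3 = 6.
No cover costs less than 6.

6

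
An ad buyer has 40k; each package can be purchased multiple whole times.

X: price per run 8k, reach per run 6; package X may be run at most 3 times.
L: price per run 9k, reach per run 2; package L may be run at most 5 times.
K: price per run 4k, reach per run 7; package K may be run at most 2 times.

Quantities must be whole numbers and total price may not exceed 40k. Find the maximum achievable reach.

Take 3×X and 2×K: price 32 ≤ 40, reach 3·6 + 2·7 = 32.
K has the best ratio (7/4) and is taken to its limit of 2; remaining capacity is filled optimally with the others.

32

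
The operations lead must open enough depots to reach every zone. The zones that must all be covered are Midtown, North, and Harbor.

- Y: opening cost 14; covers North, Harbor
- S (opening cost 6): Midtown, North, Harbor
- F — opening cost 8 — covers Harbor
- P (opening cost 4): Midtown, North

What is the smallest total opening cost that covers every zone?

6

S alone covers Midtown, North, Harbor — every zone.
Total opening cost: 6.
No cover costs less than 6.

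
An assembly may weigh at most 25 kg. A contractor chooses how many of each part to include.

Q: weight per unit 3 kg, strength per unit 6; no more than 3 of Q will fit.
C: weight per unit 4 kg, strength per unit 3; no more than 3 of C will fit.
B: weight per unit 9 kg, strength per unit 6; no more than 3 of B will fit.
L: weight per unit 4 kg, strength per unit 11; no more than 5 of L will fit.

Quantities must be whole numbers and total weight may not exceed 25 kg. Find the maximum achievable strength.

L has the best ratio (11/4); taking only L gives at most 5×11 = 55 (stopped by the supply cap of 5).
Mixing does better — 3×Q and 4×L: weight 25 ≤ 25, strength 3·6 + 4·11 = 62.

62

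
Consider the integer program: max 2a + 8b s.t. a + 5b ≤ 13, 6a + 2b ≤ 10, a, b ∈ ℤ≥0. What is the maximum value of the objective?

(a,b)=(1,2): 1·1+5·2=11≤13, 6·1+2·2=10≤10, objective 18.
(a,b)=(0,2): 1·0+5·2=10≤13, 6·0+2·2=4≤10, objective 16.
(a,b)=(1,1): 1·1+5·1=6≤13, 6·1+2·1=8≤10, objective 10.
Maximum is 18 at (a,b)=(1,2).

18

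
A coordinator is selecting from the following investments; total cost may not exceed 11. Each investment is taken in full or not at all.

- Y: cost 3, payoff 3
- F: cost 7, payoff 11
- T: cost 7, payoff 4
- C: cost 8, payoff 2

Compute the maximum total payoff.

14

This is an integer program with binary decision variables.
Allowing fractional choices, the relaxed optimum would be about 14.6, but investments are indivisible.
F: cost 7 ≤ 11, payoff 11.
Y + F: cost 3 + 7 = 10 ≤ 11, payoff 3 + 11 = 14.
Best is Y and F with total payoff 14.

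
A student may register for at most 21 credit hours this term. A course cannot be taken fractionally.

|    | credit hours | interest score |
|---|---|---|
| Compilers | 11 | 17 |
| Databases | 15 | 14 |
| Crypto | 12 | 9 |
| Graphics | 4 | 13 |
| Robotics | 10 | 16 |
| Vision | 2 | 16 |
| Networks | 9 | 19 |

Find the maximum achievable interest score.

Allowing fractional choices, the relaxed optimum would be about 57.6, but courses are indivisible.
Graphics + Vision + Networks: credit hours 4 + 2 + 9 = 15 ≤ 21, interest score 13 + 16 + 19 = 48.
Robotics + Vision + Networks: credit hours 10 + 2 + 9 = 21 ≤ 21, interest score 16 + 16 + 19 = 51.
Best is Robotics, Vision, and Networks with total interest score 51.

51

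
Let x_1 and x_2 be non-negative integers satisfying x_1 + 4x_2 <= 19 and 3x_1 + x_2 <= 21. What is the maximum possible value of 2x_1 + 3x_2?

The continuous relaxation peaks at (5.91, 3.27) with value 21.64; rounding to a feasible lattice point costs some objective.
(x_1,x_2)=(6,3): 1·6+4·3=18≤19, 3·6+1·3=21≤21, objective 21.
(x_1,x_2)=(5,3): 1·5+4·3=17≤19, 3·5+1·3=18≤21, objective 19.
(x_1,x_2)=(6,2): 1·6+4·2=14≤19, 3·6+1·2=20≤21, objective 18.
The best lattice point is (6,3), giving 21.

21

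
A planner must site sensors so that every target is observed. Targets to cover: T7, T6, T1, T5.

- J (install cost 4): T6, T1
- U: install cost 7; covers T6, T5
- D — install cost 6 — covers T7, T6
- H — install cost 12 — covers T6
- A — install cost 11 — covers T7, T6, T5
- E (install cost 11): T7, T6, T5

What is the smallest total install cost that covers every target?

Choose J and A: together they cover T7, T6, T1, T5 — every target.
Total install cost: 4 + 11 = 15.
No cover costs less than 15.

15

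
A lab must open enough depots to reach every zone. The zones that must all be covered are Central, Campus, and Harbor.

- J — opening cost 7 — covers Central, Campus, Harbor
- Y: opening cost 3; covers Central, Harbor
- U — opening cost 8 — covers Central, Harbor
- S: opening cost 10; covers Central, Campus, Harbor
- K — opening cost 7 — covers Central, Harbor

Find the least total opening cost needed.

7

The greedy cost-per-new-zone heuristic would pick Y and J for 10, but a cheaper cover exists.
J alone covers Central, Campus, Harbor — every zone.
Total opening cost: 7.
No cover costs less than 7.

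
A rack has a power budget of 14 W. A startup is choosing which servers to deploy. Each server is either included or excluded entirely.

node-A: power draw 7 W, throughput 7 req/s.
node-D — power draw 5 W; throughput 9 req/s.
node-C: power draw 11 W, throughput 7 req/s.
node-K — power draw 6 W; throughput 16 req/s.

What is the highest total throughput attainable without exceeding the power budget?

node-D + node-K: power draw 5 + 6 = 11 ≤ 14, throughput 9 + 16 = 25.
node-A + node-K: power draw 7 + 6 = 13 ≤ 14, throughput 7 + 16 = 23.
Best is node-D and node-K with total throughput 25.

25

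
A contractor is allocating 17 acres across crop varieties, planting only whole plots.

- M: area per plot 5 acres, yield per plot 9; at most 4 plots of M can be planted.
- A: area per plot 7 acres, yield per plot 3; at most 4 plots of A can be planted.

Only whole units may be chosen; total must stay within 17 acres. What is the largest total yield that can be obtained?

M has the best ratio (9/5); taking only M gives at most 3×9 = 27 (stopped by the area limit).
Optimal: 3×M: area 15 ≤ 17, yield 3·9 = 27.

27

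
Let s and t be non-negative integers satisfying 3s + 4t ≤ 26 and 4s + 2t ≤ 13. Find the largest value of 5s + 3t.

(s,t)=(0,6) is feasible, giving 18.
(s,t)=(0,5) is feasible, giving 15.
Maximum is 18 at (s,t)=(0,6).

18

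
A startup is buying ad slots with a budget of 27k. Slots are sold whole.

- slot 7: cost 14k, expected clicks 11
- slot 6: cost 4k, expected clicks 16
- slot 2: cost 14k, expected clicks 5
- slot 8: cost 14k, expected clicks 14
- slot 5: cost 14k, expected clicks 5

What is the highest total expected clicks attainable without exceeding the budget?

30

This is a 0-1 knapsack instance.
slot 6 + slot 8: cost 4 + 14 = 18 ≤ 27, expected clicks 16 + 14 = 30.
slot 7 + slot 6: cost 14 + 4 = 18 ≤ 27, expected clicks 11 + 16 = 27.
Best is slot 6 and slot 8 with total expected clicks 30.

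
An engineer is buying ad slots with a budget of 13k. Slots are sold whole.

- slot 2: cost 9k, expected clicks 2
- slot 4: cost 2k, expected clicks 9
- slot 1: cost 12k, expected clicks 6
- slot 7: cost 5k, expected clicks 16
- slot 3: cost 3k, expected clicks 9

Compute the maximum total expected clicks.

34

This is a 0-1 knapsack instance.
Allowing fractional choices, the relaxed optimum would be about 35.5, but ad slots are indivisible.
slot 4 + slot 7 + slot 3: cost 2 + 5 + 3 = 10 ≤ 13, expected clicks 9 + 16 + 9 = 34.
slot 7 + slot 3: cost 5 + 3 = 8 ≤ 13, expected clicks 16 + 9 = 25.
slot 4 + slot 7: cost 2 + 5 = 7 ≤ 13, expected clicks 9 + 16 = 25.
Best is slot 4, slot 7, and slot 3 with total expected clicks 34.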